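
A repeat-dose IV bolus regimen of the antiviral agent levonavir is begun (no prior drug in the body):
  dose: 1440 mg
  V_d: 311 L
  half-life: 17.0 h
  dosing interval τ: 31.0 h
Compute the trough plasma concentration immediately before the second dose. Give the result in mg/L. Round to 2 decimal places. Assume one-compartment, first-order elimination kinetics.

C₀ per dose = Dose / Vd = 1440 / 311 = 4.630 mg/L
k = ln2 / t½ = 0.693147 / 17.0 = 0.04077 h⁻¹
Fraction remaining after one interval: r = e^(−kτ) = e^(−0.04077 × 31.0) = 0.2826
Before dose 2, 1 dose has been given (aged 1τ).
C_trough = C₀ × r = 4.630 × 0.2826 = 1.308 mg/L

1.31 mg/L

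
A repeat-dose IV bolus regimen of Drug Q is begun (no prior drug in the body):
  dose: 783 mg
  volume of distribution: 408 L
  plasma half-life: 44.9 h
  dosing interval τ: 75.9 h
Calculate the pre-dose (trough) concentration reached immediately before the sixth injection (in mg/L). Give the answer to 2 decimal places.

0.86 mg/L

C₀ per dose = Dose / Vd = 783 / 408 = 1.919 mg/L
k = ln2 / t½ = 0.693147 / 44.9 = 0.01544 h⁻¹
Fraction remaining after one interval: r = e^(−kτ) = e^(−0.01544 × 75.9) = 0.3098
Before dose 6, 5 doses have been given (aged 1τ, 2τ, 3τ, 4τ, 5τ).
C_trough = C₀ × (r + r² + … + r^5) = C₀ × r(1−r^5)/(1−r)
        = 1.919 × 0.3098 × (1 − 0.002854) / (1 − 0.3098) = 0.8589 mg/L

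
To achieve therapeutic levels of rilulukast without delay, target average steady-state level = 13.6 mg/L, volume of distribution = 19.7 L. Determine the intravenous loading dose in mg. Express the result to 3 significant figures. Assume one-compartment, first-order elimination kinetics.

268 mg

LD = Css × Vd = 13.6 × 19.7 = 267.9 mg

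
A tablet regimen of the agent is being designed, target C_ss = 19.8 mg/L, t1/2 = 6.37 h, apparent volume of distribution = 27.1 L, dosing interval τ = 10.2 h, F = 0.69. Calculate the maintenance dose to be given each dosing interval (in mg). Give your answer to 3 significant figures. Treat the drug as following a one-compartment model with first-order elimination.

k = ln2 / t½ = 0.693147 / 6.37 = 0.1088 h⁻¹
CL = k × Vd = 0.1088 × 27.1 = 2.948 L/h
At steady state, F × (Dose/τ) = Css × CL.
Dose = Css × CL × τ / F = 19.8 × 2.948 × 10.2 / 0.69 = 862.9 mg

863 mg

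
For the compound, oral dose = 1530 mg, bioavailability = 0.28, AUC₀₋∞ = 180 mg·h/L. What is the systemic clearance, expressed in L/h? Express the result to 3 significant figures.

CL = F·Dose / AUC = 0.28 × 1530 / 180 = 2.380 L/h

2.38 L/h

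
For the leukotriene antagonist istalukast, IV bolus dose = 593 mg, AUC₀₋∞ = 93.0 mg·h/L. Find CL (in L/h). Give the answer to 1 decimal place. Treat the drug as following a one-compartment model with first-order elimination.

6.4 L/h

CL = Dose / AUC = 593 / 93.0 = 6.376 L/h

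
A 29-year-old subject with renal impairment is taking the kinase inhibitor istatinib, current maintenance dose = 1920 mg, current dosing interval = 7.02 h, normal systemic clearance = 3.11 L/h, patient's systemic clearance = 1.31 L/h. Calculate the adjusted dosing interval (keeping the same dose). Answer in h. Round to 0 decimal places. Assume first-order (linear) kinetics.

17 h

To keep the same average steady-state level, dosing rate must scale with clearance.
CL ratio = 1.31 / 3.11 = 0.4212
New interval (same dose) = 7.02 / 0.4212 = 16.67 h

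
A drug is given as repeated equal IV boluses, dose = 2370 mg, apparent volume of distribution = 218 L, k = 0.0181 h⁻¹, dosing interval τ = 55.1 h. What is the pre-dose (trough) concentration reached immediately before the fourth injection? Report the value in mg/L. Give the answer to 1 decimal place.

6.0 mg/L

C₀ per dose = Dose / Vd = 2370 / 218 = 10.87 mg/L
Fraction remaining after one interval: r = e^(−kτ) = e^(−0.01810 × 55.1) = 0.3689
Before dose 4, 3 doses have been given (aged 1τ, 2τ, 3τ).
C_trough = C₀ × (r + r² + … + r^3) = C₀ × r(1−r^3)/(1−r)
        = 10.87 × 0.3689 × (1 − 0.05020) / (1 − 0.3689) = 6.035 mg/L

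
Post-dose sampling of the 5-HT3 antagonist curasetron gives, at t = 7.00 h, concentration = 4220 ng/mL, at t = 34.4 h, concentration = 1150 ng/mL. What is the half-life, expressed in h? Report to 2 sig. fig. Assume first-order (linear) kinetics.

15 h

k = ln(C₁/C₂) / (t₂ − t₁) = ln(4220/1150) / (34.4 − 7.00)
  = 1.300 / 27.40 = 0.04745 h⁻¹
t½ = ln2 / k = 0.693147 / 0.04745 = 14.61 h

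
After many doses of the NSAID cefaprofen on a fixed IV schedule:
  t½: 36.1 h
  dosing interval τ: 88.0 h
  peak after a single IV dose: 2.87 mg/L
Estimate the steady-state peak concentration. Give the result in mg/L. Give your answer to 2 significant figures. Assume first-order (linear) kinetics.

k = ln2 / t½ = 0.693147 / 36.1 = 0.01920 h⁻¹
e^(−kτ) = e^(−0.01920 × 88.0) = 0.1846
Accumulation ratio R = 1 / (1 − e^(−kτ)) = 1 / (1 − 0.1846) = 1.226
Steady-state peak = C₀ × R = 2.87 × 1.226 = 3.519 mg/L

3.5 mg/L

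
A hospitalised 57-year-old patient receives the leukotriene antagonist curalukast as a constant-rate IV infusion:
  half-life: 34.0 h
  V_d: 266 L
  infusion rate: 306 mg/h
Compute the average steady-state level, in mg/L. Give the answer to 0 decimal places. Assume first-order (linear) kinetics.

k = ln2 / t½ = 0.693147 / 34.0 = 0.02039 h⁻¹
CL = k × Vd = 0.02039 × 266 = 5.424 L/h
At steady state Css = R₀ / CL = 306 / 5.424 = 56.42 mg/L

56 mg/L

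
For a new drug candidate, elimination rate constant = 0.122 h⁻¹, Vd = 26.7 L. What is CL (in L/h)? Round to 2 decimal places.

3.26 L/h

CL = k × Vd = 0.122 × 26.7 = 3.257 L/h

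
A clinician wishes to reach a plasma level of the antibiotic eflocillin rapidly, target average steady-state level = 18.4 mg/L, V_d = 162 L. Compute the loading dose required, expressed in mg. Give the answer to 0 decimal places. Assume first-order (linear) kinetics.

2981 mg

LD = Css × Vd = 18.4 × 162 = 2981 mg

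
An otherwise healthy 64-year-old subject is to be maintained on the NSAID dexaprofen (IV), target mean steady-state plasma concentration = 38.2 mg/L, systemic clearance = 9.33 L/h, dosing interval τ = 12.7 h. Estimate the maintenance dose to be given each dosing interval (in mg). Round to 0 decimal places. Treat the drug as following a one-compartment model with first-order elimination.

At steady state, Dose/τ = Css × CL.
Dose = Css × CL × τ = 38.2 × 9.330 × 12.7 = 4526 mg

4526 mg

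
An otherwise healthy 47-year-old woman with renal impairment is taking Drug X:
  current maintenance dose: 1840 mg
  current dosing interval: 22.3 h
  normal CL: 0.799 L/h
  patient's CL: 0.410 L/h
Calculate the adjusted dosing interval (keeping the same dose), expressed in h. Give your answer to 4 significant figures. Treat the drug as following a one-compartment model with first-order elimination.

43.46 h

To keep the same average steady-state level, dosing rate must scale with clearance.
CL ratio = 0.410 / 0.799 = 0.5131
New interval (same dose) = 22.3 / 0.5131 = 43.46 h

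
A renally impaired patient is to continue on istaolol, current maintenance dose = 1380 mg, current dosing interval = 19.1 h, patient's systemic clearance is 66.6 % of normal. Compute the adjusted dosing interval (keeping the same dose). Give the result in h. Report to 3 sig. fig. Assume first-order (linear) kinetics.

28.7 h

To keep the same average steady-state level, dosing rate must scale with clearance.
CL ratio = 66.6 / 100 = 0.6660
New interval (same dose) = 19.1 / 0.6660 = 28.68 h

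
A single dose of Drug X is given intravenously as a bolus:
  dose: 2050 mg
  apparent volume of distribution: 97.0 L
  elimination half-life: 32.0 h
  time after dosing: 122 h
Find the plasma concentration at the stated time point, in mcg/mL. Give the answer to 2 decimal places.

C₀ = Dose / Vd = 2050 / 97.0 = 21.13 mg/L
k = ln2 / t½ = 0.693147 / 32.0 = 0.02166 h⁻¹
C = C₀ · e^(−k·t) = 21.13 × e^(−0.02166 × 122)
  = 21.13 × 0.07118 = 1.504 mg/L
(1.504 mg/L = 1.504 mcg/mL)

1.50 mcg/mL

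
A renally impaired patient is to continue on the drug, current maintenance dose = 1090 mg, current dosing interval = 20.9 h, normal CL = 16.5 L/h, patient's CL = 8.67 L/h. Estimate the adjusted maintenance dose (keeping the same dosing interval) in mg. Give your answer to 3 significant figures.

573 mg

To keep the same average steady-state level, dosing rate must scale with clearance.
CL ratio = 8.67 / 16.5 = 0.5255
New dose (same interval) = 1090 × 0.5255 = 572.8 mg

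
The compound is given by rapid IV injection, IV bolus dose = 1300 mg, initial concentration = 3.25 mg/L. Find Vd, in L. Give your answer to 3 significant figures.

400 L

Vd = Dose / C₀ = 1300 / 3.25 = 400.0 L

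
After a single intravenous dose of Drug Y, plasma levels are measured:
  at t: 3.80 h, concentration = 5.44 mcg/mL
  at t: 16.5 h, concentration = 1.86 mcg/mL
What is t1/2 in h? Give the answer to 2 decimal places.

k = ln(C₁/C₂) / (t₂ − t₁) = ln(5.44/1.86) / (16.5 − 3.80)
  = 1.073 / 12.70 = 0.08449 h⁻¹
t½ = ln2 / k = 0.693147 / 0.08449 = 8.204 h

8.20 h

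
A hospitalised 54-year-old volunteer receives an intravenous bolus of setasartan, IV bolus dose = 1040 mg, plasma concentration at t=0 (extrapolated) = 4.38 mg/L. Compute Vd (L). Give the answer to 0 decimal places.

237 L

Vd = Dose / C₀ = 1040 / 4.38 = 237.4 L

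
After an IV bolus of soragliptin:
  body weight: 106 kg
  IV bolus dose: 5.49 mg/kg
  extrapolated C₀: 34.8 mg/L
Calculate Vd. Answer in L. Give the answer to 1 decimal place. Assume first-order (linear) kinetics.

16.7 L

Dose = 5.49 × 106 = 581.9 mg
Vd = Dose / C₀ = 581.9 / 34.8 = 16.72 L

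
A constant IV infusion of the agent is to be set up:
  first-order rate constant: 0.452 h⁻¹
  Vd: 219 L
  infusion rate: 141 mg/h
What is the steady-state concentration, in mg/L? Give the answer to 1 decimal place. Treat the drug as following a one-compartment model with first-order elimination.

CL = k × Vd = 0.4520 × 219 = 98.99 L/h
At steady state Css = R₀ / CL = 141 / 98.99 = 1.424 mg/L

1.4 mg/L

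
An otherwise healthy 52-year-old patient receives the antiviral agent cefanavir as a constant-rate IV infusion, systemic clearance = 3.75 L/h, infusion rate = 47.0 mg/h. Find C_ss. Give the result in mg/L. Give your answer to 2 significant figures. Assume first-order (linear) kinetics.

At steady state Css = R₀ / CL = 47.0 / 3.750 = 12.53 mg/L

13 mg/L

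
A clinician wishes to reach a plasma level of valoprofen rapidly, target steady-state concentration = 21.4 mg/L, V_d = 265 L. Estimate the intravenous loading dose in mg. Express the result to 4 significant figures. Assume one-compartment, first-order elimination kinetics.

5671 mg

LD = Css × Vd = 21.4 × 265 = 5671 mg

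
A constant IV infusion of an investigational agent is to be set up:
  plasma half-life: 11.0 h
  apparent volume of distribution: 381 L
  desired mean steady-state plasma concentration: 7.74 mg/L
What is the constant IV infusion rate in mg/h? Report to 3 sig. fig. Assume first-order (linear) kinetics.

k = ln2 / t½ = 0.693147 / 11.0 = 0.06301 h⁻¹
CL = k × Vd = 0.06301 × 381 = 24.01 L/h
At steady state, infusion rate R₀ = Css × CL = 7.74 × 24.01 = 185.8 mg/h

186 mg/h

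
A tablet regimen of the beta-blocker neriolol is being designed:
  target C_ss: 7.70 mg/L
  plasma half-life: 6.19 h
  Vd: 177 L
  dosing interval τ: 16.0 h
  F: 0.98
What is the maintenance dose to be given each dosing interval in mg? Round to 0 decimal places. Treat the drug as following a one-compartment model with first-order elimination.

k = ln2 / t½ = 0.693147 / 6.19 = 0.1120 h⁻¹
CL = k × Vd = 0.1120 × 177 = 19.82 L/h
At steady state, F × (Dose/τ) = Css × CL.
Dose = Css × CL × τ / F = 7.70 × 19.82 × 16.0 / 0.98 = 2492 mg

2492 mg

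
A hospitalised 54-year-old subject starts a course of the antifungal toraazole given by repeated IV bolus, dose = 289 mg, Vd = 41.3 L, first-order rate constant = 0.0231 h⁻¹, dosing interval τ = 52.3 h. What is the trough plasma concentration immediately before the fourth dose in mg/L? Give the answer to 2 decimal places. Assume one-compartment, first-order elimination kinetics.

2.90 mg/L

C₀ per dose = Dose / Vd = 289 / 41.3 = 6.998 mg/L
Fraction remaining after one interval: r = e^(−kτ) = e^(−0.02310 × 52.3) = 0.2988
Before dose 4, 3 doses have been given (aged 1τ, 2τ, 3τ).
C_trough = C₀ × (r + r² + … + r^3) = C₀ × r(1−r^3)/(1−r)
        = 6.998 × 0.2988 × (1 − 0.02668) / (1 − 0.2988) = 2.902 mg/L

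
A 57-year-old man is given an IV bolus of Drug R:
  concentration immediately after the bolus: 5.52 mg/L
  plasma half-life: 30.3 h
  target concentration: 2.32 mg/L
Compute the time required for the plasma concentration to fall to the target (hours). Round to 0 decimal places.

38 h

k = ln2 / t½ = 0.693147 / 30.3 = 0.02288 h⁻¹
t = ln(C₀ / C) / k = ln(5.520 / 2.32) / 0.02288
  = ln(2.379) / 0.02288 = 0.8667 / 0.02288 = 37.88 h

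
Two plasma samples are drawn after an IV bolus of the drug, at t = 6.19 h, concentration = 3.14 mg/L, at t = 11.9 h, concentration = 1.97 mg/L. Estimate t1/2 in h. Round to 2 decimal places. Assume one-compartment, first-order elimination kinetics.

8.49 h

k = ln(C₁/C₂) / (t₂ − t₁) = ln(3.14/1.97) / (11.9 − 6.19)
  = 0.4662 / 5.710 = 0.08165 h⁻¹
t½ = ln2 / k = 0.693147 / 0.08165 = 8.489 h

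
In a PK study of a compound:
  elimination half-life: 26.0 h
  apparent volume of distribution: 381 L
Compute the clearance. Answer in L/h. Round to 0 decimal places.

k = ln2 / t½ = 0.693147 / 26.0 = 0.02666 h⁻¹
CL = k × Vd = 0.02666 × 381 = 10.16 L/h

10 L/h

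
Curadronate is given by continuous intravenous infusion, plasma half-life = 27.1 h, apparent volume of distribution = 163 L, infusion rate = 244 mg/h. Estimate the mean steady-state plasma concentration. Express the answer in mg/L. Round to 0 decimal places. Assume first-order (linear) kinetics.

k = ln2 / t½ = 0.693147 / 27.1 = 0.02558 h⁻¹
CL = k × Vd = 0.02558 × 163 = 4.170 L/h
At steady state Css = R₀ / CL = 244 / 4.170 = 58.51 mg/L

59 mg/L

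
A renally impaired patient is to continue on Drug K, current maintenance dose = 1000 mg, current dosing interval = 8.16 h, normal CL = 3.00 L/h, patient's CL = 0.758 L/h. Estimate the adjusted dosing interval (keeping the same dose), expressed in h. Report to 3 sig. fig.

To keep the same average steady-state level, dosing rate must scale with clearance.
CL ratio = 0.758 / 3.00 = 0.2527
New interval (same dose) = 8.16 / 0.2527 = 32.29 h

32.3 h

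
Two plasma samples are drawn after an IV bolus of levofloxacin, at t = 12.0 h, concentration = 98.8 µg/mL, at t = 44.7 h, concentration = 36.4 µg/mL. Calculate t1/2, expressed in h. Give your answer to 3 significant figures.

k = ln(C₁/C₂) / (t₂ − t₁) = ln(98.8/36.4) / (44.7 − 12.0)
  = 0.9985 / 32.70 = 0.03054 h⁻¹
t½ = ln2 / k = 0.693147 / 0.03054 = 22.70 h

22.7 h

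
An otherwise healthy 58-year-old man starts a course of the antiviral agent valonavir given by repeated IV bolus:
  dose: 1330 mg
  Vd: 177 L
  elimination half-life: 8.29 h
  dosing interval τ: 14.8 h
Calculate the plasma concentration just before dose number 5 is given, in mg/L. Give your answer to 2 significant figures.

3.0 mg/L

C₀ per dose = Dose / Vd = 1330 / 177 = 7.514 mg/L
k = ln2 / t½ = 0.693147 / 8.29 = 0.08361 h⁻¹
Fraction remaining after one interval: r = e^(−kτ) = e^(−0.08361 × 14.8) = 0.2901
Before dose 5, 4 doses have been given (aged 1τ, 2τ, 3τ, 4τ).
C_trough = C₀ × (r + r² + … + r^4) = C₀ × r(1−r^4)/(1−r)
        = 7.514 × 0.2901 × (1 − 0.007083) / (1 − 0.2901) = 3.049 mg/L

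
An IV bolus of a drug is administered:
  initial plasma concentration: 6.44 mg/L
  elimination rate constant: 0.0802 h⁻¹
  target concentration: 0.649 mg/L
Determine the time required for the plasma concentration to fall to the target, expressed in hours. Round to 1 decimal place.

t = ln(C₀ / C) / k = ln(6.440 / 0.649) / 0.08020
  = ln(9.923) / 0.08020 = 2.295 / 0.08020 = 28.62 h

28.6 h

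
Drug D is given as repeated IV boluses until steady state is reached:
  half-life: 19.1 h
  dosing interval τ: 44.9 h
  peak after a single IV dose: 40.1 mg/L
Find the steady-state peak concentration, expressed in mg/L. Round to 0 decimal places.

k = ln2 / t½ = 0.693147 / 19.1 = 0.03629 h⁻¹
e^(−kτ) = e^(−0.03629 × 44.9) = 0.1960
Accumulation ratio R = 1 / (1 − e^(−kτ)) = 1 / (1 − 0.1960) = 1.244
Steady-state peak = C₀ × R = 40.1 × 1.244 = 49.88 mg/L

50 mg/L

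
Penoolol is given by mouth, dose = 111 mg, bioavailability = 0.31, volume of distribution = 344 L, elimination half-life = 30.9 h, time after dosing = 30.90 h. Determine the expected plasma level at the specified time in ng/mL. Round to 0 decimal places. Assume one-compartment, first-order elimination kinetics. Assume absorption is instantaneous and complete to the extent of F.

Amount reaching circulation = F × Dose = 0.31 × 111.0 = 34.41 mg
C₀ = F·Dose / Vd = 34.41 / 344 = 0.1000 mg/L
k = ln2 / t½ = 0.693147 / 30.9 = 0.02243 h⁻¹
t / t½ = 30.90 / 30.9 = 1 half-lives
C = C₀ × (1/2)^1 = 0.1000 × 0.5000 = 0.05000 mg/L
Convert: 0.05000 mg/L × 1000 = 50.00 ng/mL

50 ng/mL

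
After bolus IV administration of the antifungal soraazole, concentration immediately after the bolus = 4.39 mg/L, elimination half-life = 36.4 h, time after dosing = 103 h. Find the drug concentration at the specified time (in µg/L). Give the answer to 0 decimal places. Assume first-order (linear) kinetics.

618 µg/L

k = ln2 / t½ = 0.693147 / 36.4 = 0.01904 h⁻¹
C = C₀ · e^(−k·t) = 4.390 × e^(−0.01904 × 103)
  = 4.390 × 0.1407 = 0.6177 mg/L
Convert: 0.6177 mg/L × 1000 = 617.7 µg/L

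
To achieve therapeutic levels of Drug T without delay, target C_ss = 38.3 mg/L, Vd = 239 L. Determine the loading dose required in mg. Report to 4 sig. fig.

9154 mg

LD = Css × Vd = 38.3 × 239 = 9154 mg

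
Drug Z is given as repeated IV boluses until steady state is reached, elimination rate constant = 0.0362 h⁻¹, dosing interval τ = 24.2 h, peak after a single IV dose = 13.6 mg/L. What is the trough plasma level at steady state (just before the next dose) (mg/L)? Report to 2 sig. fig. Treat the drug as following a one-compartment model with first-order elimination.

9.7 mg/L

e^(−kτ) = e^(−0.03620 × 24.2) = 0.4164
Accumulation ratio R = 1 / (1 − e^(−kτ)) = 1 / (1 − 0.4164) = 1.714
Steady-state trough = C₀ × R × e^(−kτ) = 13.6 × 1.714 × 0.4164 = 9.706 mg/L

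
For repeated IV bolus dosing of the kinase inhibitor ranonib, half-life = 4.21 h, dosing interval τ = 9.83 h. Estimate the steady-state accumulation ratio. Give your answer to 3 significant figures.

k = ln2 / t½ = 0.693147 / 4.21 = 0.1646 h⁻¹
e^(−kτ) = e^(−0.1646 × 9.83) = 0.1983
Accumulation ratio R = 1 / (1 − e^(−kτ)) = 1 / (1 − 0.1983) = 1.247

1.25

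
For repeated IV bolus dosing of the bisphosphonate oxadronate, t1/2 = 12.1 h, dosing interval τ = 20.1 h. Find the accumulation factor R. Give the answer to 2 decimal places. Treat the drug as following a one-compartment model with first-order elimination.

k = ln2 / t½ = 0.693147 / 12.1 = 0.05728 h⁻¹
e^(−kτ) = e^(−0.05728 × 20.1) = 0.3162
Accumulation ratio R = 1 / (1 − e^(−kτ)) = 1 / (1 − 0.3162) = 1.462

1.46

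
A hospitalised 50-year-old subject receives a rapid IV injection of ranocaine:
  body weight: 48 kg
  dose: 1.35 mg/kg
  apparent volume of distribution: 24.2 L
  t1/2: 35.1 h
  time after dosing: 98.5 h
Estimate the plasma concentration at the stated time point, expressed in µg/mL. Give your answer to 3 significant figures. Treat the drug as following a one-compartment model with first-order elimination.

Total dose = 1.35 × 48 = 64.80 mg
C₀ = Dose / Vd = 64.80 / 24.2 = 2.678 mg/L
k = ln2 / t½ = 0.693147 / 35.1 = 0.01975 h⁻¹
C = C₀ · e^(−k·t) = 2.678 × e^(−0.01975 × 98.5)
  = 2.678 × 0.1429 = 0.3827 mg/L
(0.3827 mg/L = 0.3827 µg/mL)

0.383 µg/mL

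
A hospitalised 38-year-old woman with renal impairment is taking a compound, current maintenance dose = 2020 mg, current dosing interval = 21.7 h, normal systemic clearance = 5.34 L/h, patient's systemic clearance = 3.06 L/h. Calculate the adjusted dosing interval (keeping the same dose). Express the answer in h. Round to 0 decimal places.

To keep the same average steady-state level, dosing rate must scale with clearance.
CL ratio = 3.06 / 5.34 = 0.5730
New interval (same dose) = 21.7 / 0.5730 = 37.87 h

38 h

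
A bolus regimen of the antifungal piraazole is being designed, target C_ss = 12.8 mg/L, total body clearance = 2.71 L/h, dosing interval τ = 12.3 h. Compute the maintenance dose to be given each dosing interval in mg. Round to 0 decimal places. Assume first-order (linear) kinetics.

427 mg

At steady state, Dose/τ = Css × CL.
Dose = Css × CL × τ = 12.8 × 2.710 × 12.3 = 426.7 mg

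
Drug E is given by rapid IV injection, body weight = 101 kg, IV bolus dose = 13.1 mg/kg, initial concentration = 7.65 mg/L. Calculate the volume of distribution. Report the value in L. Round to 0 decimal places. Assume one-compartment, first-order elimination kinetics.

173 L

Dose = 13.1 × 101 = 1323 mg
Vd = Dose / C₀ = 1323 / 7.65 = 172.9 L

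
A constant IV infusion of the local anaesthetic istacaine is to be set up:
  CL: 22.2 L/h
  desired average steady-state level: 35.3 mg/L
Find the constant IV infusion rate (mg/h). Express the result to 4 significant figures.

783.7 mg/h

At steady state, infusion rate R₀ = Css × CL = 35.3 × 22.20 = 783.7 mg/h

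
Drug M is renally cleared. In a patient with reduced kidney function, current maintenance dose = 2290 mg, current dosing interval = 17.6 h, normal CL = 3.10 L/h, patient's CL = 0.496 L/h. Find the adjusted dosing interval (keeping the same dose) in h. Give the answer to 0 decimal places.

110 h

To keep the same average steady-state level, dosing rate must scale with clearance.
CL ratio = 0.496 / 3.10 = 0.1600
New interval (same dose) = 17.6 / 0.1600 = 110.0 h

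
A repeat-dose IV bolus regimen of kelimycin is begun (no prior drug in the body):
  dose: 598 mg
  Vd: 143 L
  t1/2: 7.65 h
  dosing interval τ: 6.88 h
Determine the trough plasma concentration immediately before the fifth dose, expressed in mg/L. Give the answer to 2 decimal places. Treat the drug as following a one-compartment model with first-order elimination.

4.43 mg/L

C₀ per dose = Dose / Vd = 598 / 143 = 4.182 mg/L
k = ln2 / t½ = 0.693147 / 7.65 = 0.09061 h⁻¹
Fraction remaining after one interval: r = e^(−kτ) = e^(−0.09061 × 6.88) = 0.5361
Before dose 5, 4 doses have been given (aged 1τ, 2τ, 3τ, 4τ).
C_trough = C₀ × (r + r² + … + r^4) = C₀ × r(1−r^4)/(1−r)
        = 4.182 × 0.5361 × (1 − 0.08260) / (1 − 0.5361) = 4.434 mg/L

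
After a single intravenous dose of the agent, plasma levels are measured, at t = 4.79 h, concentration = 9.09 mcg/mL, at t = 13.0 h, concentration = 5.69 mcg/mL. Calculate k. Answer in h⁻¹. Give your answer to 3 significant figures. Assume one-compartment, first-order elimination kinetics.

0.0571 h⁻¹

k = ln(C₁/C₂) / (t₂ − t₁) = ln(9.09/5.69) / (13.0 − 4.79)
  = 0.4685 / 8.210 = 0.05706 h⁻¹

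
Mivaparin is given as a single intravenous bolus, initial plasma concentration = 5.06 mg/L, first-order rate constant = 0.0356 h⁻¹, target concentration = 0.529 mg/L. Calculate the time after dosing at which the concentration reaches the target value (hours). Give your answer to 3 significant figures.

t = ln(C₀ / C) / k = ln(5.060 / 0.529) / 0.03560
  = ln(9.565) / 0.03560 = 2.258 / 0.03560 = 63.43 h

63.4 h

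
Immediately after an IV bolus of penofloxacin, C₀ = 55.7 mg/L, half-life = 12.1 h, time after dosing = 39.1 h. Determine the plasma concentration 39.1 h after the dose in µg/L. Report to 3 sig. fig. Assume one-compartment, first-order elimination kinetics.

5930 µg/L

k = ln2 / t½ = 0.693147 / 12.1 = 0.05728 h⁻¹
C = C₀ · e^(−k·t) = 55.70 × e^(−0.05728 × 39.1)
  = 55.70 × 0.1065 = 5.932 mg/L
Convert: 5.932 mg/L × 1000 = 5932 µg/L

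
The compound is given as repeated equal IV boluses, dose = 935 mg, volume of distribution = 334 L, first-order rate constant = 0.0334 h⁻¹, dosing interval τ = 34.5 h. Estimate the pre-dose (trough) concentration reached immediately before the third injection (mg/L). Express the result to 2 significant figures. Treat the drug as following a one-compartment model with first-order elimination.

C₀ per dose = Dose / Vd = 935 / 334 = 2.799 mg/L
Fraction remaining after one interval: r = e^(−kτ) = e^(−0.03340 × 34.5) = 0.3159
Before dose 3, 2 doses have been given (aged 1τ, 2τ).
C_trough = C₀ × (r + r²) = 2.799 × (0.3159 + 0.09979) = 1.164 mg/L

1.2 mg/L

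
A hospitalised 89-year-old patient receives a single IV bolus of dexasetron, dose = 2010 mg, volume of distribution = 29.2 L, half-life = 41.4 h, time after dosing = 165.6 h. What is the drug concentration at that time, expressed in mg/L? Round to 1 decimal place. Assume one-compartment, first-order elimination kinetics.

C₀ = Dose / Vd = 2010 / 29.2 = 68.84 mg/L
k = ln2 / t½ = 0.693147 / 41.4 = 0.01674 h⁻¹
t / t½ = 165.6 / 41.4 = 4 half-lives
C = C₀ × (1/2)^4 = 68.84 × 0.06250 = 4.303 mg/L

4.3 mg/L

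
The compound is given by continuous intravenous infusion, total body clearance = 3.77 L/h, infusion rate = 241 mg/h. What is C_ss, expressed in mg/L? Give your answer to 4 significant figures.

At steady state Css = R₀ / CL = 241 / 3.770 = 63.93 mg/L

63.93 mg/L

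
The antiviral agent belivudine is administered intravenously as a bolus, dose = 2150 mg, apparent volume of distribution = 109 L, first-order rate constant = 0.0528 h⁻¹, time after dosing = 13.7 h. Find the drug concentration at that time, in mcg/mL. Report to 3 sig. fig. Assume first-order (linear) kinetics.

C₀ = Dose / Vd = 2150 / 109 = 19.72 mg/L
C = C₀ · e^(−k·t) = 19.72 × e^(−0.05280 × 13.7)
  = 19.72 × 0.4851 = 9.566 mg/L
(9.566 mg/L = 9.566 mcg/mL)

9.57 mcg/mL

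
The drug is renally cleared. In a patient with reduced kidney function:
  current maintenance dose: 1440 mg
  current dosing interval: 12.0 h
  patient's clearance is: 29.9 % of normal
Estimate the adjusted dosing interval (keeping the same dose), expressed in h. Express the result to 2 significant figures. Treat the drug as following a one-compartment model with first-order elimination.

To keep the same average steady-state level, dosing rate must scale with clearance.
CL ratio = 29.9 / 100 = 0.2990
New interval (same dose) = 12.0 / 0.2990 = 40.13 h

40 h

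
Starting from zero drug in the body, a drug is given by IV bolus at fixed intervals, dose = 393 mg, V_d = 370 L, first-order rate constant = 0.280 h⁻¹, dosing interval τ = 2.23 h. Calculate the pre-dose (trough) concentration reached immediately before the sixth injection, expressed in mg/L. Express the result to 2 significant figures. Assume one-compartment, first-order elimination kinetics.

1.2 mg/L

C₀ per dose = Dose / Vd = 393 / 370 = 1.062 mg/L
Fraction remaining after one interval: r = e^(−kτ) = e^(−0.2800 × 2.23) = 0.5356
Before dose 6, 5 doses have been given (aged 1τ, 2τ, 3τ, 4τ, 5τ).
C_trough = C₀ × (r + r² + … + r^5) = C₀ × r(1−r^5)/(1−r)
        = 1.062 × 0.5356 × (1 − 0.04408) / (1 − 0.5356) = 1.171 mg/L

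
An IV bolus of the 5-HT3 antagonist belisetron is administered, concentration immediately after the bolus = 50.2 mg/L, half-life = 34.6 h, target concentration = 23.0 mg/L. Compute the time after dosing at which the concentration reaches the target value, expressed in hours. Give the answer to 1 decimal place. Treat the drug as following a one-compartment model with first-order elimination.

k = ln2 / t½ = 0.693147 / 34.6 = 0.02003 h⁻¹
t = ln(C₀ / C) / k = ln(50.20 / 23.0) / 0.02003
  = ln(2.183) / 0.02003 = 0.7807 / 0.02003 = 38.98 h

39.0 h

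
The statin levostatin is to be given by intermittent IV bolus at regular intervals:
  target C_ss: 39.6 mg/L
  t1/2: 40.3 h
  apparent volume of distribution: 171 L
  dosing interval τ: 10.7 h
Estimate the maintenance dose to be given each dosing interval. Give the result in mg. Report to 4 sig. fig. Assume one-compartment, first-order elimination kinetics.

1246 mg

k = ln2 / t½ = 0.693147 / 40.3 = 0.01720 h⁻¹
CL = k × Vd = 0.01720 × 171 = 2.941 L/h
At steady state, Dose/τ = Css × CL.
Dose = Css × CL × τ = 39.6 × 2.941 × 10.7 = 1246 mg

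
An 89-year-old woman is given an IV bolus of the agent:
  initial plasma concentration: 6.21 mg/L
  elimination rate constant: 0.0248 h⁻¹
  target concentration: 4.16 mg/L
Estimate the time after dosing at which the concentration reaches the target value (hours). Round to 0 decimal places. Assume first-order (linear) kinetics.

16 h

t = ln(C₀ / C) / k = ln(6.210 / 4.16) / 0.02480
  = ln(1.493) / 0.02480 = 0.4008 / 0.02480 = 16.16 h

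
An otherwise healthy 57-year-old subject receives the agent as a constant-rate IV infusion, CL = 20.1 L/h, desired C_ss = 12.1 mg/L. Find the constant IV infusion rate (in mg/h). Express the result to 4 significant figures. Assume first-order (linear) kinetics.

243.2 mg/h

At steady state, infusion rate R₀ = Css × CL = 12.1 × 20.10 = 243.2 mg/h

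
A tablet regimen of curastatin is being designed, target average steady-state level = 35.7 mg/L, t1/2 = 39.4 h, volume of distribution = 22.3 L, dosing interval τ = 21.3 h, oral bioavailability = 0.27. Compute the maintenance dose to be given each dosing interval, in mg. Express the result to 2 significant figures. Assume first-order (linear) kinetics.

1100 mg

k = ln2 / t½ = 0.693147 / 39.4 = 0.01759 h⁻¹
CL = k × Vd = 0.01759 × 22.3 = 0.3923 L/h
At steady state, F × (Dose/τ) = Css × CL.
Dose = Css × CL × τ / F = 35.7 × 0.3923 × 21.3 / 0.27 = 1105 mg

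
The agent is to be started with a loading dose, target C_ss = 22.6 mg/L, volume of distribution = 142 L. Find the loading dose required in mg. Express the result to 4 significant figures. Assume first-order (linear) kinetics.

3209 mg

LD = Css × Vd = 22.6 × 142 = 3209 mg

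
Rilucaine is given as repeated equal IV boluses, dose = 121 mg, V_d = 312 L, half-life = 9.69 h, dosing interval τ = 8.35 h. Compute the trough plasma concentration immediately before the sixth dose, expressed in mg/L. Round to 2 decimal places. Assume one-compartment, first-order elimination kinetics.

0.45 mg/L

C₀ per dose = Dose / Vd = 121 / 312 = 0.3878 mg/L
k = ln2 / t½ = 0.693147 / 9.69 = 0.07153 h⁻¹
Fraction remaining after one interval: r = e^(−kτ) = e^(−0.07153 × 8.35) = 0.5503
Before dose 6, 5 doses have been given (aged 1τ, 2τ, 3τ, 4τ, 5τ).
C_trough = C₀ × (r + r² + … + r^5) = C₀ × r(1−r^5)/(1−r)
        = 0.3878 × 0.5503 × (1 − 0.05047) / (1 − 0.5503) = 0.4506 mg/L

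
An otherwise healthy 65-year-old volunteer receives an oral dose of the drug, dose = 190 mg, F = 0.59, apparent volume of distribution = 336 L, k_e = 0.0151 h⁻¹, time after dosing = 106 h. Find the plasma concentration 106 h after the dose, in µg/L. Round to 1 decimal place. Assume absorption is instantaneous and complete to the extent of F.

Amount reaching circulation = F × Dose = 0.59 × 190.0 = 112.1 mg
C₀ = F·Dose / Vd = 112.1 / 336 = 0.3336 mg/L
C = C₀ · e^(−k·t) = 0.3336 × e^(−0.01510 × 106)
  = 0.3336 × 0.2018 = 0.06732 mg/L
Convert: 0.06732 mg/L × 1000 = 67.32 µg/L

67.3 µg/L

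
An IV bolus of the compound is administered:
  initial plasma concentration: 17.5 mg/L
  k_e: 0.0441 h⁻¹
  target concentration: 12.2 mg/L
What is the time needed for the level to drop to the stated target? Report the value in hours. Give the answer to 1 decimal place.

8.2 h

t = ln(C₀ / C) / k = ln(17.50 / 12.2) / 0.04410
  = ln(1.434) / 0.04410 = 0.3605 / 0.04410 = 8.175 h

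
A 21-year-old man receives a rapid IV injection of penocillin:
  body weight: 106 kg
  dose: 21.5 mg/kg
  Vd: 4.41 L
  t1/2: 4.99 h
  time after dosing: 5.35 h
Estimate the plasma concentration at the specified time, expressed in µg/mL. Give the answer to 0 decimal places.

246 µg/mL

Total dose = 21.5 × 106 = 2279 mg
C₀ = Dose / Vd = 2279 / 4.41 = 516.8 mg/L
k = ln2 / t½ = 0.693147 / 4.99 = 0.1389 h⁻¹
C = C₀ · e^(−k·t) = 516.8 × e^(−0.1389 × 5.35)
  = 516.8 × 0.4756 = 245.8 mg/L
(245.8 mg/L = 245.8 µg/mL)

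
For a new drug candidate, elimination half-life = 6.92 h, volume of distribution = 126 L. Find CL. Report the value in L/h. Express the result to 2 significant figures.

13 L/h

k = ln2 / t½ = 0.693147 / 6.92 = 0.1002 h⁻¹
CL = k × Vd = 0.1002 × 126 = 12.63 L/h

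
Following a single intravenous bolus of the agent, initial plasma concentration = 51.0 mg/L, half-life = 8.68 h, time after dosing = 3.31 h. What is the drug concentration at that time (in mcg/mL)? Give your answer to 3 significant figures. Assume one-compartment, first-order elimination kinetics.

k = ln2 / t½ = 0.693147 / 8.68 = 0.07986 h⁻¹
C = C₀ · e^(−k·t) = 51.00 × e^(−0.07986 × 3.31)
  = 51.00 × 0.7677 = 39.15 mg/L
(39.15 mg/L = 39.15 mcg/mL)

39.2 mcg/mL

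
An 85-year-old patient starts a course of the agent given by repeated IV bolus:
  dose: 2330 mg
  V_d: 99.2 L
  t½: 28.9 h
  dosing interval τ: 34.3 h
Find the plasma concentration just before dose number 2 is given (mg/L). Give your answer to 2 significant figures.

C₀ per dose = Dose / Vd = 2330 / 99.2 = 23.49 mg/L
k = ln2 / t½ = 0.693147 / 28.9 = 0.02398 h⁻¹
Fraction remaining after one interval: r = e^(−kτ) = e^(−0.02398 × 34.3) = 0.4393
Before dose 2, 1 dose has been given (aged 1τ).
C_trough = C₀ × r = 23.49 × 0.4393 = 10.32 mg/L

10 mg/L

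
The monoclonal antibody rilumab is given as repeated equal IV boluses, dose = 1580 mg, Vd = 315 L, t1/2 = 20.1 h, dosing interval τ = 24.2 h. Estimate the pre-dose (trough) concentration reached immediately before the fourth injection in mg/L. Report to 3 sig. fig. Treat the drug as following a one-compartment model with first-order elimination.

C₀ per dose = Dose / Vd = 1580 / 315 = 5.016 mg/L
k = ln2 / t½ = 0.693147 / 20.1 = 0.03448 h⁻¹
Fraction remaining after one interval: r = e^(−kτ) = e^(−0.03448 × 24.2) = 0.4341
Before dose 4, 3 doses have been given (aged 1τ, 2τ, 3τ).
C_trough = C₀ × (r + r² + … + r^3) = C₀ × r(1−r^3)/(1−r)
        = 5.016 × 0.4341 × (1 − 0.08180) / (1 − 0.4341) = 3.533 mg/L

3.53 mg/L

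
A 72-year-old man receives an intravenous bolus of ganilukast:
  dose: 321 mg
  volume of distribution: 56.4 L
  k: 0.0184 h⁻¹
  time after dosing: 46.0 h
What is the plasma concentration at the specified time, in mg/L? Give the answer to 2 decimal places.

C₀ = Dose / Vd = 321.0 / 56.4 = 5.691 mg/L
C = C₀ · e^(−k·t) = 5.691 × e^(−0.01840 × 46.0)
  = 5.691 × 0.4290 = 2.441 mg/L

2.44 mg/L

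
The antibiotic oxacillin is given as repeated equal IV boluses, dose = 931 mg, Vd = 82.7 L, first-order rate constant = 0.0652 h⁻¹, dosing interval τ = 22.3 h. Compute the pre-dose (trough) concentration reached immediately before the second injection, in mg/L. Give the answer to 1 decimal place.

C₀ per dose = Dose / Vd = 931 / 82.7 = 11.26 mg/L
Fraction remaining after one interval: r = e^(−kτ) = e^(−0.06520 × 22.3) = 0.2336
Before dose 2, 1 dose has been given (aged 1τ).
C_trough = C₀ × r = 11.26 × 0.2336 = 2.630 mg/L

2.6 mg/L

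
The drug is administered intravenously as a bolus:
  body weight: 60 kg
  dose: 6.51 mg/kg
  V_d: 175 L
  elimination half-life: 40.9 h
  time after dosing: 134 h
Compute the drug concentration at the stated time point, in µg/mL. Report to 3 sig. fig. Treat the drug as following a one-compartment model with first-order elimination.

Total dose = 6.51 × 60 = 390.6 mg
C₀ = Dose / Vd = 390.6 / 175 = 2.232 mg/L
k = ln2 / t½ = 0.693147 / 40.9 = 0.01695 h⁻¹
C = C₀ · e^(−k·t) = 2.232 × e^(−0.01695 × 134)
  = 2.232 × 0.1032 = 0.2303 mg/L
(0.2303 mg/L = 0.2303 µg/mL)

0.230 µg/mL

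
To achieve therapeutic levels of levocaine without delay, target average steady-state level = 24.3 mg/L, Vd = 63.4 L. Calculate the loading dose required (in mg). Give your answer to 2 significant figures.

1500 mg

LD = Css × Vd = 24.3 × 63.4 = 1541 mg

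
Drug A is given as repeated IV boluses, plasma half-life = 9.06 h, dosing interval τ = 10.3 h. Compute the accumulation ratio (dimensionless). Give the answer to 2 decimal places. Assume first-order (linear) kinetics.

1.83

k = ln2 / t½ = 0.693147 / 9.06 = 0.07651 h⁻¹
e^(−kτ) = e^(−0.07651 × 10.3) = 0.4547
Accumulation ratio R = 1 / (1 − e^(−kτ)) = 1 / (1 − 0.4547) = 1.834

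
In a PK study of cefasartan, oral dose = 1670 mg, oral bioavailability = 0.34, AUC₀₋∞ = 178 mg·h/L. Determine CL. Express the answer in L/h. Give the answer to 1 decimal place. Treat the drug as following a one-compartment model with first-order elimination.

CL = F·Dose / AUC = 0.34 × 1670 / 178 = 3.190 L/h

3.2 L/h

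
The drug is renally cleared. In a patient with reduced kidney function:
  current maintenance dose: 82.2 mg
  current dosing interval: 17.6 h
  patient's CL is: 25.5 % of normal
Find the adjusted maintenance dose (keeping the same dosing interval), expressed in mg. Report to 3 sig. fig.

To keep the same average steady-state level, dosing rate must scale with clearance.
CL ratio = 25.5 / 100 = 0.2550
New dose (same interval) = 82.2 × 0.2550 = 20.96 mg

21.0 mg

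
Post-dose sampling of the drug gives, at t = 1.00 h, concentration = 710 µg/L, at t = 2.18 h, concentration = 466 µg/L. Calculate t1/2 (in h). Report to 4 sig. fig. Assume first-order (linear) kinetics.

1.942 h

k = ln(C₁/C₂) / (t₂ − t₁) = ln(710/466) / (2.18 − 1.00)
  = 0.4211 / 1.180 = 0.3569 h⁻¹
t½ = ln2 / k = 0.693147 / 0.3569 = 1.942 h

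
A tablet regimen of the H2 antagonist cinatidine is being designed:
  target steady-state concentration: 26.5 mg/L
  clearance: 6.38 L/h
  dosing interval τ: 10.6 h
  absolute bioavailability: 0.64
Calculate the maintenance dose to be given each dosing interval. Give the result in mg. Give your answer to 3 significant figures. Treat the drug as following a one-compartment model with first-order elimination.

At steady state, F × (Dose/τ) = Css × CL.
Dose = Css × CL × τ / F = 26.5 × 6.380 × 10.6 / 0.64 = 2800 mg

2800 mg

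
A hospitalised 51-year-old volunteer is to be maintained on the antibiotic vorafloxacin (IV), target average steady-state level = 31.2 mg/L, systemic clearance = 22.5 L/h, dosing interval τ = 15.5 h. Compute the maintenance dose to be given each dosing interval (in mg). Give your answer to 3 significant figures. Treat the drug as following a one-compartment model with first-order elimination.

10900 mg

At steady state, Dose/τ = Css × CL.
Dose = Css × CL × τ = 31.2 × 22.50 × 15.5 = 10880 mg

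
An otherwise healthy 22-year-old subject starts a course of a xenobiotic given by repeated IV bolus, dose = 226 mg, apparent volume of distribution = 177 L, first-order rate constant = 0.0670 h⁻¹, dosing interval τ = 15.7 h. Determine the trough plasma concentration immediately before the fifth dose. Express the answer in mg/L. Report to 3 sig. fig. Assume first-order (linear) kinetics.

0.675 mg/L

C₀ per dose = Dose / Vd = 226 / 177 = 1.277 mg/L
Fraction remaining after one interval: r = e^(−kτ) = e^(−0.06700 × 15.7) = 0.3493
Before dose 5, 4 doses have been given (aged 1τ, 2τ, 3τ, 4τ).
C_trough = C₀ × (r + r² + … + r^4) = C₀ × r(1−r^4)/(1−r)
        = 1.277 × 0.3493 × (1 − 0.01489) / (1 − 0.3493) = 0.6753 mg/L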